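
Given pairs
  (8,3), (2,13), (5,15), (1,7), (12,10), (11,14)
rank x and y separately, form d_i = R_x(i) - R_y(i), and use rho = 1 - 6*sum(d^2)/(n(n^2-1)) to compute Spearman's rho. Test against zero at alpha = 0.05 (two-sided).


Step 1: Rank x and y separately (midranks; no ties here).
rank(x): 8->4, 2->2, 5->3, 1->1, 12->6, 11->5
rank(y): 3->1, 13->4, 15->6, 7->2, 10->3, 14->5
Step 2: d_i = R_x(i) - R_y(i); compute d_i^2.
  (4-1)^2=9, (2-4)^2=4, (3-6)^2=9, (1-2)^2=1, (6-3)^2=9, (5-5)^2=0
sum(d^2) = 32.
Step 3: rho = 1 - 6*32 / (6*(6^2 - 1)) = 1 - 192/210 = 0.085714.
Step 4: Under H0, t = rho * sqrt((n-2)/(1-rho^2)) = 0.1721 ~ t(4).
Step 5: Two-sided p-value from the t-distribution with 4 df = 0.871743.
Step 6: alpha = 0.05. fail to reject H0.

rho = 0.0857, p = 0.871743, fail to reject H0 at alpha = 0.05.


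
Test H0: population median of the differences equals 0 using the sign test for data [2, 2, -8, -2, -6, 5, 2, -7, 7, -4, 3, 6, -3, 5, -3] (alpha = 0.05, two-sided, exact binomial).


Step 1: Discard zero differences. Original n = 15; n_eff = number of nonzero differences = 15.
Nonzero differences (with sign): +2, +2, -8, -2, -6, +5, +2, -7, +7, -4, +3, +6, -3, +5, -3
Step 2: Count signs: positive = 8, negative = 7.
Step 3: Under H0: P(positive) = 0.5, so the number of positives S ~ Bin(15, 0.5).
Step 4: Two-sided exact p-value = sum of Bin(15,0.5) probabilities at or below the observed probability = 1.000000.
Step 5: alpha = 0.05. fail to reject H0.

n_eff = 15, pos = 8, neg = 7, p = 1.000000, fail to reject H0.


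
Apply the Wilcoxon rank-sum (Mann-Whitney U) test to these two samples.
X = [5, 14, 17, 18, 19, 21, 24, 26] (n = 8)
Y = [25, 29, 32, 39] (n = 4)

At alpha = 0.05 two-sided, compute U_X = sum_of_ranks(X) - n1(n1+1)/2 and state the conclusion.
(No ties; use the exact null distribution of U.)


Step 1: Combine and sort all 12 observations; assign midranks.
sorted (value, group): (5,X), (14,X), (17,X), (18,X), (19,X), (21,X), (24,X), (25,Y), (26,X), (29,Y), (32,Y), (39,Y)
ranks: 5->1, 14->2, 17->3, 18->4, 19->5, 21->6, 24->7, 25->8, 26->9, 29->10, 32->11, 39->12
Step 2: Rank sum for X: R1 = 1 + 2 + 3 + 4 + 5 + 6 + 7 + 9 = 37.
Step 3: U_X = R1 - n1(n1+1)/2 = 37 - 8*9/2 = 37 - 36 = 1.
       U_Y = n1*n2 - U_X = 32 - 1 = 31.
Step 4: No ties, so the exact null distribution of U (based on enumerating the C(12,8) = 495 equally likely rank assignments) gives the two-sided p-value.
Step 5: p-value = 0.008081; compare to alpha = 0.05. reject H0.

U_X = 1, p = 0.008081, reject H0 at alpha = 0.05.


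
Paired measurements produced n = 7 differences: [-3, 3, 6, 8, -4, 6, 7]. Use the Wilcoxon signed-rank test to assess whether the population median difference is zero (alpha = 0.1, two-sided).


Step 1: Drop any zero differences (none here) and take |d_i|.
|d| = [3, 3, 6, 8, 4, 6, 7]
Step 2: Midrank |d_i| (ties get averaged ranks).
ranks: |3|->1.5, |3|->1.5, |6|->4.5, |8|->7, |4|->3, |6|->4.5, |7|->6
Step 3: Attach original signs; sum ranks with positive sign and with negative sign.
W+ = 1.5 + 4.5 + 7 + 4.5 + 6 = 23.5
W- = 1.5 + 3 = 4.5
(Check: W+ + W- = 28 should equal n(n+1)/2 = 28.)
Step 4: Test statistic W = min(W+, W-) = 4.5.
Step 5: Ties in |d|, so use the tie-corrected normal approximation.
        E[W] = n(n+1)/4 = 7*8/4 = 14.
        Tie groups: |d|=3 (t=2), |d|=6 (t=2); sum(t^3 - t) = 12.
        Var[W] = n(n+1)(2n+1)/24 - sum(t^3-t)/48 = 840/24 - 12/48 = 34.75.
        z = (W - E[W]) / sqrt(Var[W]) = (4.5 - 14) / 5.8949 = -1.6116.
        Two-sided p = 2*Phi(z) = 0.107058.
Step 6: alpha = 0.1. fail to reject H0.

W+ = 23.5, W- = 4.5, W = min = 4.5, p = 0.107058, fail to reject H0.


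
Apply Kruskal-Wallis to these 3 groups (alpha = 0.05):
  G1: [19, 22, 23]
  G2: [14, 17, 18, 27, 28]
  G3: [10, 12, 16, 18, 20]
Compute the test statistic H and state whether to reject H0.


Step 1: Combine all N = 13 observations and assign midranks.
sorted (value, group, rank): (10,G3,1), (12,G3,2), (14,G2,3), (16,G3,4), (17,G2,5), (18,G2,6.5), (18,G3,6.5), (19,G1,8), (20,G3,9), (22,G1,10), (23,G1,11), (27,G2,12), (28,G2,13)
Step 2: Sum ranks within each group.
R_1 = 29 (n_1 = 3)
R_2 = 39.5 (n_2 = 5)
R_3 = 22.5 (n_3 = 5)
Step 3: H = 12/(N(N+1)) * sum(R_i^2/n_i) - 3(N+1)
     = 12/(13*14) * (29^2/3 + 39.5^2/5 + 22.5^2/5) - 3*14
     = 0.065934 * 693.633 - 42
     = 3.734066.
Step 4: Ties present; correction factor C = 1 - 6/(13^3 - 13) = 0.997253. Corrected H = 3.734066 / 0.997253 = 3.744353.
Step 5: Under H0, H ~ chi^2(2); p-value = 0.153789.
Step 6: alpha = 0.05. fail to reject H0.

H = 3.7444, df = 2, p = 0.153789, fail to reject H0.


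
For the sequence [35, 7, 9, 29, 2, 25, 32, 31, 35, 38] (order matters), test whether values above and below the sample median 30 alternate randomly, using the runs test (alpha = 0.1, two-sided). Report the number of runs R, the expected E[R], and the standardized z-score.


Step 1: Compute median = 30; label A = above, B = below.
Labels in order: ABBBBBAAAA  (n_A = 5, n_B = 5)
Step 2: Count runs R = 3.
Step 3: Under H0 (random ordering), E[R] = 2*n_A*n_B/(n_A+n_B) + 1 = 2*5*5/10 + 1 = 6.0000.
        Var[R] = 2*n_A*n_B*(2*n_A*n_B - n_A - n_B) / ((n_A+n_B)^2 * (n_A+n_B-1)) = 2000/900 = 2.2222.
        SD[R] = 1.4907.
Step 4: Continuity-corrected z = (R + 0.5 - E[R]) / SD[R] = (3 + 0.5 - 6.0000) / 1.4907 = -1.6771.
Step 5: Two-sided p-value via normal approximation = 2*(1 - Phi(|z|)) = 0.093533.
Step 6: alpha = 0.1. reject H0.

R = 3, z = -1.6771, p = 0.093533, reject H0.


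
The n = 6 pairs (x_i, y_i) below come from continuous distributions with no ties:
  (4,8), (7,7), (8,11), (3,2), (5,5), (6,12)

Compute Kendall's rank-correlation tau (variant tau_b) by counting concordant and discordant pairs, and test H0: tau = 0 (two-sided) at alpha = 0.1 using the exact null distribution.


Step 1: Enumerate the 15 unordered pairs (i,j) with i<j and classify each by sign(x_j-x_i) * sign(y_j-y_i).
  (1,2):dx=+3,dy=-1->D; (1,3):dx=+4,dy=+3->C; (1,4):dx=-1,dy=-6->C; (1,5):dx=+1,dy=-3->D
  (1,6):dx=+2,dy=+4->C; (2,3):dx=+1,dy=+4->C; (2,4):dx=-4,dy=-5->C; (2,5):dx=-2,dy=-2->C
  (2,6):dx=-1,dy=+5->D; (3,4):dx=-5,dy=-9->C; (3,5):dx=-3,dy=-6->C; (3,6):dx=-2,dy=+1->D
  (4,5):dx=+2,dy=+3->C; (4,6):dx=+3,dy=+10->C; (5,6):dx=+1,dy=+7->C
Step 2: C = 11, D = 4, total pairs = 15.
Step 3: tau = (C - D)/(n(n-1)/2) = (11 - 4)/15 = 0.466667.
Step 4: Exact two-sided p-value (enumerate n! = 720 permutations of y under H0): p = 0.272222.
Step 5: alpha = 0.1. fail to reject H0.

tau_b = 0.4667 (C=11, D=4), p = 0.272222, fail to reject H0.


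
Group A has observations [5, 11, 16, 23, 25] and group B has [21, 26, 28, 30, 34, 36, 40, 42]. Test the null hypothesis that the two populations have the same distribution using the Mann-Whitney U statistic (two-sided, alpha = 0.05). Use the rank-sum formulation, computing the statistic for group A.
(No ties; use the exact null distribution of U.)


Step 1: Combine and sort all 13 observations; assign midranks.
sorted (value, group): (5,X), (11,X), (16,X), (21,Y), (23,X), (25,X), (26,Y), (28,Y), (30,Y), (34,Y), (36,Y), (40,Y), (42,Y)
ranks: 5->1, 11->2, 16->3, 21->4, 23->5, 25->6, 26->7, 28->8, 30->9, 34->10, 36->11, 40->12, 42->13
Step 2: Rank sum for X: R1 = 1 + 2 + 3 + 5 + 6 = 17.
Step 3: U_X = R1 - n1(n1+1)/2 = 17 - 5*6/2 = 17 - 15 = 2.
       U_Y = n1*n2 - U_X = 40 - 2 = 38.
Step 4: No ties, so the exact null distribution of U (based on enumerating the C(13,5) = 1287 equally likely rank assignments) gives the two-sided p-value.
Step 5: p-value = 0.006216; compare to alpha = 0.05. reject H0.

U_X = 2, p = 0.006216, reject H0 at alpha = 0.05.


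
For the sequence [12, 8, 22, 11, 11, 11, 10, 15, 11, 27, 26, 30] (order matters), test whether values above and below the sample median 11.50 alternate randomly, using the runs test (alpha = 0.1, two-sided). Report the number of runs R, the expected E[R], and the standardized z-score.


Step 1: Compute median = 11.50; label A = above, B = below.
Labels in order: ABABBBBABAAA  (n_A = 6, n_B = 6)
Step 2: Count runs R = 7.
Step 3: Under H0 (random ordering), E[R] = 2*n_A*n_B/(n_A+n_B) + 1 = 2*6*6/12 + 1 = 7.0000.
        Var[R] = 2*n_A*n_B*(2*n_A*n_B - n_A - n_B) / ((n_A+n_B)^2 * (n_A+n_B-1)) = 4320/1584 = 2.7273.
        SD[R] = 1.6514.
Step 4: R = E[R], so z = 0 with no continuity correction.
Step 5: Two-sided p-value via normal approximation = 2*(1 - Phi(|z|)) = 1.000000.
Step 6: alpha = 0.1. fail to reject H0.

R = 7, z = 0.0000, p = 1.000000, fail to reject H0.


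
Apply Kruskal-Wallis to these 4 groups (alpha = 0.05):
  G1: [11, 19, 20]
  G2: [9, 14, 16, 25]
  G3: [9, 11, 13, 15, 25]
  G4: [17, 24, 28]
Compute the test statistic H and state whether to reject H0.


Step 1: Combine all N = 15 observations and assign midranks.
sorted (value, group, rank): (9,G2,1.5), (9,G3,1.5), (11,G1,3.5), (11,G3,3.5), (13,G3,5), (14,G2,6), (15,G3,7), (16,G2,8), (17,G4,9), (19,G1,10), (20,G1,11), (24,G4,12), (25,G2,13.5), (25,G3,13.5), (28,G4,15)
Step 2: Sum ranks within each group.
R_1 = 24.5 (n_1 = 3)
R_2 = 29 (n_2 = 4)
R_3 = 30.5 (n_3 = 5)
R_4 = 36 (n_4 = 3)
Step 3: H = 12/(N(N+1)) * sum(R_i^2/n_i) - 3(N+1)
     = 12/(15*16) * (24.5^2/3 + 29^2/4 + 30.5^2/5 + 36^2/3) - 3*16
     = 0.050000 * 1028.38 - 48
     = 3.419167.
Step 4: Ties present; correction factor C = 1 - 18/(15^3 - 15) = 0.994643. Corrected H = 3.419167 / 0.994643 = 3.437582.
Step 5: Under H0, H ~ chi^2(3); p-value = 0.328948.
Step 6: alpha = 0.05. fail to reject H0.

H = 3.4376, df = 3, p = 0.328948, fail to reject H0.


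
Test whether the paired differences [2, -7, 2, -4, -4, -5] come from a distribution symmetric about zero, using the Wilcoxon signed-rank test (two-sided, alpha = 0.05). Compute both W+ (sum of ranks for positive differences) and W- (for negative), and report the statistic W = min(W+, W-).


Step 1: Drop any zero differences (none here) and take |d_i|.
|d| = [2, 7, 2, 4, 4, 5]
Step 2: Midrank |d_i| (ties get averaged ranks).
ranks: |2|->1.5, |7|->6, |2|->1.5, |4|->3.5, |4|->3.5, |5|->5
Step 3: Attach original signs; sum ranks with positive sign and with negative sign.
W+ = 1.5 + 1.5 = 3
W- = 6 + 3.5 + 3.5 + 5 = 18
(Check: W+ + W- = 21 should equal n(n+1)/2 = 21.)
Step 4: Test statistic W = min(W+, W-) = 3.
Step 5: Ties in |d|, so use the tie-corrected normal approximation.
        E[W] = n(n+1)/4 = 6*7/4 = 10.5.
        Tie groups: |d|=2 (t=2), |d|=4 (t=2); sum(t^3 - t) = 12.
        Var[W] = n(n+1)(2n+1)/24 - sum(t^3-t)/48 = 546/24 - 12/48 = 22.5.
        z = (W - E[W]) / sqrt(Var[W]) = (3 - 10.5) / 4.7434 = -1.5811.
        Two-sided p = 2*Phi(z) = 0.113846.
Step 6: alpha = 0.05. fail to reject H0.

W+ = 3, W- = 18, W = min = 3, p = 0.113846, fail to reject H0.


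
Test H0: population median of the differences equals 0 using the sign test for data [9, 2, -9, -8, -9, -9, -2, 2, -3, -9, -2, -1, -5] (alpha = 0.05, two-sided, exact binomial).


Step 1: Discard zero differences. Original n = 13; n_eff = number of nonzero differences = 13.
Nonzero differences (with sign): +9, +2, -9, -8, -9, -9, -2, +2, -3, -9, -2, -1, -5
Step 2: Count signs: positive = 3, negative = 10.
Step 3: Under H0: P(positive) = 0.5, so the number of positives S ~ Bin(13, 0.5).
Step 4: Two-sided exact p-value = sum of Bin(13,0.5) probabilities at or below the observed probability = 0.092285.
Step 5: alpha = 0.05. fail to reject H0.

n_eff = 13, pos = 3, neg = 10, p = 0.092285, fail to reject H0.


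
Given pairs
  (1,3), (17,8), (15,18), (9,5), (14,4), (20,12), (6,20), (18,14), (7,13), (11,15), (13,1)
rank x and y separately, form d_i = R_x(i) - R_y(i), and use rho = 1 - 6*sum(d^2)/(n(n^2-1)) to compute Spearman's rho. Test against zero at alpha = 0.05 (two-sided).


Step 1: Rank x and y separately (midranks; no ties here).
rank(x): 1->1, 17->9, 15->8, 9->4, 14->7, 20->11, 6->2, 18->10, 7->3, 11->5, 13->6
rank(y): 3->2, 8->5, 18->10, 5->4, 4->3, 12->6, 20->11, 14->8, 13->7, 15->9, 1->1
Step 2: d_i = R_x(i) - R_y(i); compute d_i^2.
  (1-2)^2=1, (9-5)^2=16, (8-10)^2=4, (4-4)^2=0, (7-3)^2=16, (11-6)^2=25, (2-11)^2=81, (10-8)^2=4, (3-7)^2=16, (5-9)^2=16, (6-1)^2=25
sum(d^2) = 204.
Step 3: rho = 1 - 6*204 / (11*(11^2 - 1)) = 1 - 1224/1320 = 0.072727.
Step 4: Under H0, t = rho * sqrt((n-2)/(1-rho^2)) = 0.2188 ~ t(9).
Step 5: Two-sided p-value from the t-distribution with 9 df = 0.831716.
Step 6: alpha = 0.05. fail to reject H0.

rho = 0.0727, p = 0.831716, fail to reject H0 at alpha = 0.05.


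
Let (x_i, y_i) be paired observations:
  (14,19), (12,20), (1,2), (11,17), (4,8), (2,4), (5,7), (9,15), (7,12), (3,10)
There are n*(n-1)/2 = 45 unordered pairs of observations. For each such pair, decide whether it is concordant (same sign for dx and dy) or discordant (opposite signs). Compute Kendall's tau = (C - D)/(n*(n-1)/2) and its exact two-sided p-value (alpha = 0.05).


Step 1: Enumerate the 45 unordered pairs (i,j) with i<j and classify each by sign(x_j-x_i) * sign(y_j-y_i).
  (1,2):dx=-2,dy=+1->D; (1,3):dx=-13,dy=-17->C; (1,4):dx=-3,dy=-2->C; (1,5):dx=-10,dy=-11->C
  (1,6):dx=-12,dy=-15->C; (1,7):dx=-9,dy=-12->C; (1,8):dx=-5,dy=-4->C; (1,9):dx=-7,dy=-7->C
  (1,10):dx=-11,dy=-9->C; (2,3):dx=-11,dy=-18->C; (2,4):dx=-1,dy=-3->C; (2,5):dx=-8,dy=-12->C
  (2,6):dx=-10,dy=-16->C; (2,7):dx=-7,dy=-13->C; (2,8):dx=-3,dy=-5->C; (2,9):dx=-5,dy=-8->C
  (2,10):dx=-9,dy=-10->C; (3,4):dx=+10,dy=+15->C; (3,5):dx=+3,dy=+6->C; (3,6):dx=+1,dy=+2->C
  (3,7):dx=+4,dy=+5->C; (3,8):dx=+8,dy=+13->C; (3,9):dx=+6,dy=+10->C; (3,10):dx=+2,dy=+8->C
  (4,5):dx=-7,dy=-9->C; (4,6):dx=-9,dy=-13->C; (4,7):dx=-6,dy=-10->C; (4,8):dx=-2,dy=-2->C
  (4,9):dx=-4,dy=-5->C; (4,10):dx=-8,dy=-7->C; (5,6):dx=-2,dy=-4->C; (5,7):dx=+1,dy=-1->D
  (5,8):dx=+5,dy=+7->C; (5,9):dx=+3,dy=+4->C; (5,10):dx=-1,dy=+2->D; (6,7):dx=+3,dy=+3->C
  (6,8):dx=+7,dy=+11->C; (6,9):dx=+5,dy=+8->C; (6,10):dx=+1,dy=+6->C; (7,8):dx=+4,dy=+8->C
  (7,9):dx=+2,dy=+5->C; (7,10):dx=-2,dy=+3->D; (8,9):dx=-2,dy=-3->C; (8,10):dx=-6,dy=-5->C
  (9,10):dx=-4,dy=-2->C
Step 2: C = 41, D = 4, total pairs = 45.
Step 3: tau = (C - D)/(n(n-1)/2) = (41 - 4)/45 = 0.822222.
Step 4: Exact two-sided p-value (enumerate n! = 3628800 permutations of y under H0): p = 0.000358.
Step 5: alpha = 0.05. reject H0.

tau_b = 0.8222 (C=41, D=4), p = 0.000358, reject H0.


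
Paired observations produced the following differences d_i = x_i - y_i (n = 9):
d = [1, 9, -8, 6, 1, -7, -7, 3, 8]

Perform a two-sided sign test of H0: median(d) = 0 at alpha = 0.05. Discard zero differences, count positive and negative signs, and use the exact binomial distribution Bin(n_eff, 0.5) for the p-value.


Step 1: Discard zero differences. Original n = 9; n_eff = number of nonzero differences = 9.
Nonzero differences (with sign): +1, +9, -8, +6, +1, -7, -7, +3, +8
Step 2: Count signs: positive = 6, negative = 3.
Step 3: Under H0: P(positive) = 0.5, so the number of positives S ~ Bin(9, 0.5).
Step 4: Two-sided exact p-value = sum of Bin(9,0.5) probabilities at or below the observed probability = 0.507812.
Step 5: alpha = 0.05. fail to reject H0.

n_eff = 9, pos = 6, neg = 3, p = 0.507812, fail to reject H0.


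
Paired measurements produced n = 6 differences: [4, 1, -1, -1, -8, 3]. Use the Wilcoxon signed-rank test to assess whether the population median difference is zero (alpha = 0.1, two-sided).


Step 1: Drop any zero differences (none here) and take |d_i|.
|d| = [4, 1, 1, 1, 8, 3]
Step 2: Midrank |d_i| (ties get averaged ranks).
ranks: |4|->5, |1|->2, |1|->2, |1|->2, |8|->6, |3|->4
Step 3: Attach original signs; sum ranks with positive sign and with negative sign.
W+ = 5 + 2 + 4 = 11
W- = 2 + 2 + 6 = 10
(Check: W+ + W- = 21 should equal n(n+1)/2 = 21.)
Step 4: Test statistic W = min(W+, W-) = 10.
Step 5: Ties in |d|, so use the tie-corrected normal approximation.
        E[W] = n(n+1)/4 = 6*7/4 = 10.5.
        Tie groups: |d|=1 (t=3); sum(t^3 - t) = 24.
        Var[W] = n(n+1)(2n+1)/24 - sum(t^3-t)/48 = 546/24 - 24/48 = 22.25.
        z = (W - E[W]) / sqrt(Var[W]) = (10 - 10.5) / 4.7170 = -0.1060.
        Two-sided p = 2*Phi(z) = 0.915583.
Step 6: alpha = 0.1. fail to reject H0.

W+ = 11, W- = 10, W = min = 10, p = 0.915583, fail to reject H0.


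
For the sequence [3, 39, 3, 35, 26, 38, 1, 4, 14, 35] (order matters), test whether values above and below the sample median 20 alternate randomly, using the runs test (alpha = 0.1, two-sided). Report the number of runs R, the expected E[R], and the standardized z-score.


Step 1: Compute median = 20; label A = above, B = below.
Labels in order: BABAAABBBA  (n_A = 5, n_B = 5)
Step 2: Count runs R = 6.
Step 3: Under H0 (random ordering), E[R] = 2*n_A*n_B/(n_A+n_B) + 1 = 2*5*5/10 + 1 = 6.0000.
        Var[R] = 2*n_A*n_B*(2*n_A*n_B - n_A - n_B) / ((n_A+n_B)^2 * (n_A+n_B-1)) = 2000/900 = 2.2222.
        SD[R] = 1.4907.
Step 4: R = E[R], so z = 0 with no continuity correction.
Step 5: Two-sided p-value via normal approximation = 2*(1 - Phi(|z|)) = 1.000000.
Step 6: alpha = 0.1. fail to reject H0.

R = 6, z = 0.0000, p = 1.000000, fail to reject H0.


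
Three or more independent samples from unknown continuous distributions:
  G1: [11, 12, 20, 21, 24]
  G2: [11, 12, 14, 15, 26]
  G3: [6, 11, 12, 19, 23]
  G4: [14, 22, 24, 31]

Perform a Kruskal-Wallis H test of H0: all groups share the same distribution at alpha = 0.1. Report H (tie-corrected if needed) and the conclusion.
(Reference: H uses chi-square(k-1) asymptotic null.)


Step 1: Combine all N = 19 observations and assign midranks.
sorted (value, group, rank): (6,G3,1), (11,G1,3), (11,G2,3), (11,G3,3), (12,G1,6), (12,G2,6), (12,G3,6), (14,G2,8.5), (14,G4,8.5), (15,G2,10), (19,G3,11), (20,G1,12), (21,G1,13), (22,G4,14), (23,G3,15), (24,G1,16.5), (24,G4,16.5), (26,G2,18), (31,G4,19)
Step 2: Sum ranks within each group.
R_1 = 50.5 (n_1 = 5)
R_2 = 45.5 (n_2 = 5)
R_3 = 36 (n_3 = 5)
R_4 = 58 (n_4 = 4)
Step 3: H = 12/(N(N+1)) * sum(R_i^2/n_i) - 3(N+1)
     = 12/(19*20) * (50.5^2/5 + 45.5^2/5 + 36^2/5 + 58^2/4) - 3*20
     = 0.031579 * 2024.3 - 60
     = 3.925263.
Step 4: Ties present; correction factor C = 1 - 60/(19^3 - 19) = 0.991228. Corrected H = 3.925263 / 0.991228 = 3.960000.
Step 5: Under H0, H ~ chi^2(3); p-value = 0.265816.
Step 6: alpha = 0.1. fail to reject H0.

H = 3.9600, df = 3, p = 0.265816, fail to reject H0.


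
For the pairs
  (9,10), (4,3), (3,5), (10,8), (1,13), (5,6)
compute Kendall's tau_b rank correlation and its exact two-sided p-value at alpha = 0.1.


Step 1: Enumerate the 15 unordered pairs (i,j) with i<j and classify each by sign(x_j-x_i) * sign(y_j-y_i).
  (1,2):dx=-5,dy=-7->C; (1,3):dx=-6,dy=-5->C; (1,4):dx=+1,dy=-2->D; (1,5):dx=-8,dy=+3->D
  (1,6):dx=-4,dy=-4->C; (2,3):dx=-1,dy=+2->D; (2,4):dx=+6,dy=+5->C; (2,5):dx=-3,dy=+10->D
  (2,6):dx=+1,dy=+3->C; (3,4):dx=+7,dy=+3->C; (3,5):dx=-2,dy=+8->D; (3,6):dx=+2,dy=+1->C
  (4,5):dx=-9,dy=+5->D; (4,6):dx=-5,dy=-2->C; (5,6):dx=+4,dy=-7->D
Step 2: C = 8, D = 7, total pairs = 15.
Step 3: tau = (C - D)/(n(n-1)/2) = (8 - 7)/15 = 0.066667.
Step 4: Exact two-sided p-value (enumerate n! = 720 permutations of y under H0): p = 1.000000.
Step 5: alpha = 0.1. fail to reject H0.

tau_b = 0.0667 (C=8, D=7), p = 1.000000, fail to reject H0.


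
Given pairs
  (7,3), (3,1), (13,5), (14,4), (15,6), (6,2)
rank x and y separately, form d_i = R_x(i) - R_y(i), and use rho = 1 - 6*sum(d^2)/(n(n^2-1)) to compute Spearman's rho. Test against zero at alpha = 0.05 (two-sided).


Step 1: Rank x and y separately (midranks; no ties here).
rank(x): 7->3, 3->1, 13->4, 14->5, 15->6, 6->2
rank(y): 3->3, 1->1, 5->5, 4->4, 6->6, 2->2
Step 2: d_i = R_x(i) - R_y(i); compute d_i^2.
  (3-3)^2=0, (1-1)^2=0, (4-5)^2=1, (5-4)^2=1, (6-6)^2=0, (2-2)^2=0
sum(d^2) = 2.
Step 3: rho = 1 - 6*2 / (6*(6^2 - 1)) = 1 - 12/210 = 0.942857.
Step 4: Under H0, t = rho * sqrt((n-2)/(1-rho^2)) = 5.6595 ~ t(4).
Step 5: Two-sided p-value from the t-distribution with 4 df = 0.004805.
Step 6: alpha = 0.05. reject H0.

rho = 0.9429, p = 0.004805, reject H0 at alpha = 0.05.


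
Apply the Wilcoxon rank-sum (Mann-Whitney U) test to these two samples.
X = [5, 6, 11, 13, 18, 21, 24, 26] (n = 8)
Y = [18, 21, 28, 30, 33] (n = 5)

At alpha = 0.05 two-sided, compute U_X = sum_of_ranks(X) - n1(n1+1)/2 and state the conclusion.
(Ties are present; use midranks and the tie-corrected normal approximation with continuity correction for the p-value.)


Step 1: Combine and sort all 13 observations; assign midranks.
sorted (value, group): (5,X), (6,X), (11,X), (13,X), (18,X), (18,Y), (21,X), (21,Y), (24,X), (26,X), (28,Y), (30,Y), (33,Y)
ranks: 5->1, 6->2, 11->3, 13->4, 18->5.5, 18->5.5, 21->7.5, 21->7.5, 24->9, 26->10, 28->11, 30->12, 33->13
Step 2: Rank sum for X: R1 = 1 + 2 + 3 + 4 + 5.5 + 7.5 + 9 + 10 = 42.
Step 3: U_X = R1 - n1(n1+1)/2 = 42 - 8*9/2 = 42 - 36 = 6.
       U_Y = n1*n2 - U_X = 40 - 6 = 34.
Step 4: Ties are present, so use the tie-corrected normal approximation (with continuity correction) for the p-value.
Step 5: p-value = 0.047519; compare to alpha = 0.05. reject H0.

U_X = 6, p = 0.047519, reject H0 at alpha = 0.05.


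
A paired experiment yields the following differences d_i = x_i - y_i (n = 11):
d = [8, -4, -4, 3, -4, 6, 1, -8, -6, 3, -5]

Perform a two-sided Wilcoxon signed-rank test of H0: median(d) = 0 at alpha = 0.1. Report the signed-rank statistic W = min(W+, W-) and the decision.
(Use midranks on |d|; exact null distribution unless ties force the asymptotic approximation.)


Step 1: Drop any zero differences (none here) and take |d_i|.
|d| = [8, 4, 4, 3, 4, 6, 1, 8, 6, 3, 5]
Step 2: Midrank |d_i| (ties get averaged ranks).
ranks: |8|->10.5, |4|->5, |4|->5, |3|->2.5, |4|->5, |6|->8.5, |1|->1, |8|->10.5, |6|->8.5, |3|->2.5, |5|->7
Step 3: Attach original signs; sum ranks with positive sign and with negative sign.
W+ = 10.5 + 2.5 + 8.5 + 1 + 2.5 = 25
W- = 5 + 5 + 5 + 10.5 + 8.5 + 7 = 41
(Check: W+ + W- = 66 should equal n(n+1)/2 = 66.)
Step 4: Test statistic W = min(W+, W-) = 25.
Step 5: Ties in |d|, so use the tie-corrected normal approximation.
        E[W] = n(n+1)/4 = 11*12/4 = 33.
        Tie groups: |d|=3 (t=2), |d|=4 (t=3), |d|=6 (t=2), |d|=8 (t=2); sum(t^3 - t) = 42.
        Var[W] = n(n+1)(2n+1)/24 - sum(t^3-t)/48 = 3036/24 - 42/48 = 125.625.
        z = (W - E[W]) / sqrt(Var[W]) = (25 - 33) / 11.2083 = -0.7138.
        Two-sided p = 2*Phi(z) = 0.475376.
Step 6: alpha = 0.1. fail to reject H0.

W+ = 25, W- = 41, W = min = 25, p = 0.475376, fail to reject H0.


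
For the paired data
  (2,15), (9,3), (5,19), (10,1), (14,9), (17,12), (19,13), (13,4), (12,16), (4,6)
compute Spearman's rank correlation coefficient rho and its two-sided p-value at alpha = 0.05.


Step 1: Rank x and y separately (midranks; no ties here).
rank(x): 2->1, 9->4, 5->3, 10->5, 14->8, 17->9, 19->10, 13->7, 12->6, 4->2
rank(y): 15->8, 3->2, 19->10, 1->1, 9->5, 12->6, 13->7, 4->3, 16->9, 6->4
Step 2: d_i = R_x(i) - R_y(i); compute d_i^2.
  (1-8)^2=49, (4-2)^2=4, (3-10)^2=49, (5-1)^2=16, (8-5)^2=9, (9-6)^2=9, (10-7)^2=9, (7-3)^2=16, (6-9)^2=9, (2-4)^2=4
sum(d^2) = 174.
Step 3: rho = 1 - 6*174 / (10*(10^2 - 1)) = 1 - 1044/990 = -0.054545.
Step 4: Under H0, t = rho * sqrt((n-2)/(1-rho^2)) = -0.1545 ~ t(8).
Step 5: Two-sided p-value from the t-distribution with 8 df = 0.881036.
Step 6: alpha = 0.05. fail to reject H0.

rho = -0.0545, p = 0.881036, fail to reject H0 at alpha = 0.05.


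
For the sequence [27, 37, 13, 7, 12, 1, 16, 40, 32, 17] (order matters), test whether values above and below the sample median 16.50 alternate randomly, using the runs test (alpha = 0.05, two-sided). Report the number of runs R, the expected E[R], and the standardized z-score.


Step 1: Compute median = 16.50; label A = above, B = below.
Labels in order: AABBBBBAAA  (n_A = 5, n_B = 5)
Step 2: Count runs R = 3.
Step 3: Under H0 (random ordering), E[R] = 2*n_A*n_B/(n_A+n_B) + 1 = 2*5*5/10 + 1 = 6.0000.
        Var[R] = 2*n_A*n_B*(2*n_A*n_B - n_A - n_B) / ((n_A+n_B)^2 * (n_A+n_B-1)) = 2000/900 = 2.2222.
        SD[R] = 1.4907.
Step 4: Continuity-corrected z = (R + 0.5 - E[R]) / SD[R] = (3 + 0.5 - 6.0000) / 1.4907 = -1.6771.
Step 5: Two-sided p-value via normal approximation = 2*(1 - Phi(|z|)) = 0.093533.
Step 6: alpha = 0.05. fail to reject H0.

R = 3, z = -1.6771, p = 0.093533, fail to reject H0.


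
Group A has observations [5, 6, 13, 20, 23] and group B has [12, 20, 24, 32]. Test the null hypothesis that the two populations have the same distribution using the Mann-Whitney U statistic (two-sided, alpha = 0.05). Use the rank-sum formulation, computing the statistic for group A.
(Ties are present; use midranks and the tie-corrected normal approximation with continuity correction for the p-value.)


Step 1: Combine and sort all 9 observations; assign midranks.
sorted (value, group): (5,X), (6,X), (12,Y), (13,X), (20,X), (20,Y), (23,X), (24,Y), (32,Y)
ranks: 5->1, 6->2, 12->3, 13->4, 20->5.5, 20->5.5, 23->7, 24->8, 32->9
Step 2: Rank sum for X: R1 = 1 + 2 + 4 + 5.5 + 7 = 19.5.
Step 3: U_X = R1 - n1(n1+1)/2 = 19.5 - 5*6/2 = 19.5 - 15 = 4.5.
       U_Y = n1*n2 - U_X = 20 - 4.5 = 15.5.
Step 4: Ties are present, so use the tie-corrected normal approximation (with continuity correction) for the p-value.
Step 5: p-value = 0.218742; compare to alpha = 0.05. fail to reject H0.

U_X = 4.5, p = 0.218742, fail to reject H0 at alpha = 0.05.


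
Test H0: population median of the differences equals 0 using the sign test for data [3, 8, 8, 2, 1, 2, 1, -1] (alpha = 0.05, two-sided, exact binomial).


Step 1: Discard zero differences. Original n = 8; n_eff = number of nonzero differences = 8.
Nonzero differences (with sign): +3, +8, +8, +2, +1, +2, +1, -1
Step 2: Count signs: positive = 7, negative = 1.
Step 3: Under H0: P(positive) = 0.5, so the number of positives S ~ Bin(8, 0.5).
Step 4: Two-sided exact p-value = sum of Bin(8,0.5) probabilities at or below the observed probability = 0.070312.
Step 5: alpha = 0.05. fail to reject H0.

n_eff = 8, pos = 7, neg = 1, p = 0.070312, fail to reject H0.


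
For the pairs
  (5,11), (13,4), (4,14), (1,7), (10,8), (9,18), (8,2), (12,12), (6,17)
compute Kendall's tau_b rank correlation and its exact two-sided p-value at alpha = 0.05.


Step 1: Enumerate the 36 unordered pairs (i,j) with i<j and classify each by sign(x_j-x_i) * sign(y_j-y_i).
  (1,2):dx=+8,dy=-7->D; (1,3):dx=-1,dy=+3->D; (1,4):dx=-4,dy=-4->C; (1,5):dx=+5,dy=-3->D
  (1,6):dx=+4,dy=+7->C; (1,7):dx=+3,dy=-9->D; (1,8):dx=+7,dy=+1->C; (1,9):dx=+1,dy=+6->C
  (2,3):dx=-9,dy=+10->D; (2,4):dx=-12,dy=+3->D; (2,5):dx=-3,dy=+4->D; (2,6):dx=-4,dy=+14->D
  (2,7):dx=-5,dy=-2->C; (2,8):dx=-1,dy=+8->D; (2,9):dx=-7,dy=+13->D; (3,4):dx=-3,dy=-7->C
  (3,5):dx=+6,dy=-6->D; (3,6):dx=+5,dy=+4->C; (3,7):dx=+4,dy=-12->D; (3,8):dx=+8,dy=-2->D
  (3,9):dx=+2,dy=+3->C; (4,5):dx=+9,dy=+1->C; (4,6):dx=+8,dy=+11->C; (4,7):dx=+7,dy=-5->D
  (4,8):dx=+11,dy=+5->C; (4,9):dx=+5,dy=+10->C; (5,6):dx=-1,dy=+10->D; (5,7):dx=-2,dy=-6->C
  (5,8):dx=+2,dy=+4->C; (5,9):dx=-4,dy=+9->D; (6,7):dx=-1,dy=-16->C; (6,8):dx=+3,dy=-6->D
  (6,9):dx=-3,dy=-1->C; (7,8):dx=+4,dy=+10->C; (7,9):dx=-2,dy=+15->D; (8,9):dx=-6,dy=+5->D
Step 2: C = 17, D = 19, total pairs = 36.
Step 3: tau = (C - D)/(n(n-1)/2) = (17 - 19)/36 = -0.055556.
Step 4: Exact two-sided p-value (enumerate n! = 362880 permutations of y under H0): p = 0.919455.
Step 5: alpha = 0.05. fail to reject H0.

tau_b = -0.0556 (C=17, D=19), p = 0.919455, fail to reject H0.


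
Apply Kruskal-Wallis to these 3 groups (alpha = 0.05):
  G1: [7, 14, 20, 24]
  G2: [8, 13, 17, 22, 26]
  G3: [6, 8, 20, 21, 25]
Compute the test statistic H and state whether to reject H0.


Step 1: Combine all N = 14 observations and assign midranks.
sorted (value, group, rank): (6,G3,1), (7,G1,2), (8,G2,3.5), (8,G3,3.5), (13,G2,5), (14,G1,6), (17,G2,7), (20,G1,8.5), (20,G3,8.5), (21,G3,10), (22,G2,11), (24,G1,12), (25,G3,13), (26,G2,14)
Step 2: Sum ranks within each group.
R_1 = 28.5 (n_1 = 4)
R_2 = 40.5 (n_2 = 5)
R_3 = 36 (n_3 = 5)
Step 3: H = 12/(N(N+1)) * sum(R_i^2/n_i) - 3(N+1)
     = 12/(14*15) * (28.5^2/4 + 40.5^2/5 + 36^2/5) - 3*15
     = 0.057143 * 790.312 - 45
     = 0.160714.
Step 4: Ties present; correction factor C = 1 - 12/(14^3 - 14) = 0.995604. Corrected H = 0.160714 / 0.995604 = 0.161424.
Step 5: Under H0, H ~ chi^2(2); p-value = 0.922459.
Step 6: alpha = 0.05. fail to reject H0.

H = 0.1614, df = 2, p = 0.922459, fail to reject H0.


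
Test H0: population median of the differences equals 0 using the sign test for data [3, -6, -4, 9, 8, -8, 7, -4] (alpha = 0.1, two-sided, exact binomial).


Step 1: Discard zero differences. Original n = 8; n_eff = number of nonzero differences = 8.
Nonzero differences (with sign): +3, -6, -4, +9, +8, -8, +7, -4
Step 2: Count signs: positive = 4, negative = 4.
Step 3: Under H0: P(positive) = 0.5, so the number of positives S ~ Bin(8, 0.5).
Step 4: Two-sided exact p-value = sum of Bin(8,0.5) probabilities at or below the observed probability = 1.000000.
Step 5: alpha = 0.1. fail to reject H0.

n_eff = 8, pos = 4, neg = 4, p = 1.000000, fail to reject H0.


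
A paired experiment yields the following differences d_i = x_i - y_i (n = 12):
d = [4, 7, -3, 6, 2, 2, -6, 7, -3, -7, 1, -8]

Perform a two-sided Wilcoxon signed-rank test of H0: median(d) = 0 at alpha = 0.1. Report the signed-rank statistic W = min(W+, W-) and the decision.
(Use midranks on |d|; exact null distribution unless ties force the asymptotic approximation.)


Step 1: Drop any zero differences (none here) and take |d_i|.
|d| = [4, 7, 3, 6, 2, 2, 6, 7, 3, 7, 1, 8]
Step 2: Midrank |d_i| (ties get averaged ranks).
ranks: |4|->6, |7|->10, |3|->4.5, |6|->7.5, |2|->2.5, |2|->2.5, |6|->7.5, |7|->10, |3|->4.5, |7|->10, |1|->1, |8|->12
Step 3: Attach original signs; sum ranks with positive sign and with negative sign.
W+ = 6 + 10 + 7.5 + 2.5 + 2.5 + 10 + 1 = 39.5
W- = 4.5 + 7.5 + 4.5 + 10 + 12 = 38.5
(Check: W+ + W- = 78 should equal n(n+1)/2 = 78.)
Step 4: Test statistic W = min(W+, W-) = 38.5.
Step 5: Ties in |d|, so use the tie-corrected normal approximation.
        E[W] = n(n+1)/4 = 12*13/4 = 39.
        Tie groups: |d|=2 (t=2), |d|=3 (t=2), |d|=6 (t=2), |d|=7 (t=3); sum(t^3 - t) = 42.
        Var[W] = n(n+1)(2n+1)/24 - sum(t^3-t)/48 = 3900/24 - 42/48 = 161.625.
        z = (W - E[W]) / sqrt(Var[W]) = (38.5 - 39) / 12.7132 = -0.0393.
        Two-sided p = 2*Phi(z) = 0.968628.
Step 6: alpha = 0.1. fail to reject H0.

W+ = 39.5, W- = 38.5, W = min = 38.5, p = 0.968628, fail to reject H0.


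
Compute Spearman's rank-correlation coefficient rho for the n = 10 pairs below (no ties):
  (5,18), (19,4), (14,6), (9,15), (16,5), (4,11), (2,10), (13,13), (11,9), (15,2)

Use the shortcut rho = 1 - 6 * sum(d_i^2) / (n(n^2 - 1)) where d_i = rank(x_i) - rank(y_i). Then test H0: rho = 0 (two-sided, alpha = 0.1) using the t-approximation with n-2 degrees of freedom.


Step 1: Rank x and y separately (midranks; no ties here).
rank(x): 5->3, 19->10, 14->7, 9->4, 16->9, 4->2, 2->1, 13->6, 11->5, 15->8
rank(y): 18->10, 4->2, 6->4, 15->9, 5->3, 11->7, 10->6, 13->8, 9->5, 2->1
Step 2: d_i = R_x(i) - R_y(i); compute d_i^2.
  (3-10)^2=49, (10-2)^2=64, (7-4)^2=9, (4-9)^2=25, (9-3)^2=36, (2-7)^2=25, (1-6)^2=25, (6-8)^2=4, (5-5)^2=0, (8-1)^2=49
sum(d^2) = 286.
Step 3: rho = 1 - 6*286 / (10*(10^2 - 1)) = 1 - 1716/990 = -0.733333.
Step 4: Under H0, t = rho * sqrt((n-2)/(1-rho^2)) = -3.0509 ~ t(8).
Step 5: Two-sided p-value from the t-distribution with 8 df = 0.015801.
Step 6: alpha = 0.1. reject H0.

rho = -0.7333, p = 0.015801, reject H0 at alpha = 0.1.


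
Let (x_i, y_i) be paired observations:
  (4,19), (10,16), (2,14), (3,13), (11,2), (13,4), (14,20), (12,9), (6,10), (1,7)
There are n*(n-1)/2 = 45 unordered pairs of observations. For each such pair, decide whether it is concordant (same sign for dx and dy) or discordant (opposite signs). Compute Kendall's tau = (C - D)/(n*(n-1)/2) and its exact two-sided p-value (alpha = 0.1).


Step 1: Enumerate the 45 unordered pairs (i,j) with i<j and classify each by sign(x_j-x_i) * sign(y_j-y_i).
  (1,2):dx=+6,dy=-3->D; (1,3):dx=-2,dy=-5->C; (1,4):dx=-1,dy=-6->C; (1,5):dx=+7,dy=-17->D
  (1,6):dx=+9,dy=-15->D; (1,7):dx=+10,dy=+1->C; (1,8):dx=+8,dy=-10->D; (1,9):dx=+2,dy=-9->D
  (1,10):dx=-3,dy=-12->C; (2,3):dx=-8,dy=-2->C; (2,4):dx=-7,dy=-3->C; (2,5):dx=+1,dy=-14->D
  (2,6):dx=+3,dy=-12->D; (2,7):dx=+4,dy=+4->C; (2,8):dx=+2,dy=-7->D; (2,9):dx=-4,dy=-6->C
  (2,10):dx=-9,dy=-9->C; (3,4):dx=+1,dy=-1->D; (3,5):dx=+9,dy=-12->D; (3,6):dx=+11,dy=-10->D
  (3,7):dx=+12,dy=+6->C; (3,8):dx=+10,dy=-5->D; (3,9):dx=+4,dy=-4->D; (3,10):dx=-1,dy=-7->C
  (4,5):dx=+8,dy=-11->D; (4,6):dx=+10,dy=-9->D; (4,7):dx=+11,dy=+7->C; (4,8):dx=+9,dy=-4->D
  (4,9):dx=+3,dy=-3->D; (4,10):dx=-2,dy=-6->C; (5,6):dx=+2,dy=+2->C; (5,7):dx=+3,dy=+18->C
  (5,8):dx=+1,dy=+7->C; (5,9):dx=-5,dy=+8->D; (5,10):dx=-10,dy=+5->D; (6,7):dx=+1,dy=+16->C
  (6,8):dx=-1,dy=+5->D; (6,9):dx=-7,dy=+6->D; (6,10):dx=-12,dy=+3->D; (7,8):dx=-2,dy=-11->C
  (7,9):dx=-8,dy=-10->C; (7,10):dx=-13,dy=-13->C; (8,9):dx=-6,dy=+1->D; (8,10):dx=-11,dy=-2->C
  (9,10):dx=-5,dy=-3->C
Step 2: C = 22, D = 23, total pairs = 45.
Step 3: tau = (C - D)/(n(n-1)/2) = (22 - 23)/45 = -0.022222.
Step 4: Exact two-sided p-value (enumerate n! = 3628800 permutations of y under H0): p = 1.000000.
Step 5: alpha = 0.1. fail to reject H0.

tau_b = -0.0222 (C=22, D=23), p = 1.000000, fail to reject H0.


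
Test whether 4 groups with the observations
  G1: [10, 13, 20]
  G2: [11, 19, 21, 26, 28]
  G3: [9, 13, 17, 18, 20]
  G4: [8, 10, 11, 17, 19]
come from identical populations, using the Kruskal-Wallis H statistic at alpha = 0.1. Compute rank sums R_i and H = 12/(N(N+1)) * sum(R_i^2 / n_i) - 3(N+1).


Step 1: Combine all N = 18 observations and assign midranks.
sorted (value, group, rank): (8,G4,1), (9,G3,2), (10,G1,3.5), (10,G4,3.5), (11,G2,5.5), (11,G4,5.5), (13,G1,7.5), (13,G3,7.5), (17,G3,9.5), (17,G4,9.5), (18,G3,11), (19,G2,12.5), (19,G4,12.5), (20,G1,14.5), (20,G3,14.5), (21,G2,16), (26,G2,17), (28,G2,18)
Step 2: Sum ranks within each group.
R_1 = 25.5 (n_1 = 3)
R_2 = 69 (n_2 = 5)
R_3 = 44.5 (n_3 = 5)
R_4 = 32 (n_4 = 5)
Step 3: H = 12/(N(N+1)) * sum(R_i^2/n_i) - 3(N+1)
     = 12/(18*19) * (25.5^2/3 + 69^2/5 + 44.5^2/5 + 32^2/5) - 3*19
     = 0.035088 * 1769.8 - 57
     = 5.098246.
Step 4: Ties present; correction factor C = 1 - 36/(18^3 - 18) = 0.993808. Corrected H = 5.098246 / 0.993808 = 5.130010.
Step 5: Under H0, H ~ chi^2(3); p-value = 0.162521.
Step 6: alpha = 0.1. fail to reject H0.

H = 5.1300, df = 3, p = 0.162521, fail to reject H0.


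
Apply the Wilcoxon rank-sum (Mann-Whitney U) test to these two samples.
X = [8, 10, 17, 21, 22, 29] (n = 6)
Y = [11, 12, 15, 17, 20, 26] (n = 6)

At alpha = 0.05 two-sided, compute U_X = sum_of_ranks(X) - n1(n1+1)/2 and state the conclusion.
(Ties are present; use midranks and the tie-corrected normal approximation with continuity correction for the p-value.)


Step 1: Combine and sort all 12 observations; assign midranks.
sorted (value, group): (8,X), (10,X), (11,Y), (12,Y), (15,Y), (17,X), (17,Y), (20,Y), (21,X), (22,X), (26,Y), (29,X)
ranks: 8->1, 10->2, 11->3, 12->4, 15->5, 17->6.5, 17->6.5, 20->8, 21->9, 22->10, 26->11, 29->12
Step 2: Rank sum for X: R1 = 1 + 2 + 6.5 + 9 + 10 + 12 = 40.5.
Step 3: U_X = R1 - n1(n1+1)/2 = 40.5 - 6*7/2 = 40.5 - 21 = 19.5.
       U_Y = n1*n2 - U_X = 36 - 19.5 = 16.5.
Step 4: Ties are present, so use the tie-corrected normal approximation (with continuity correction) for the p-value.
Step 5: p-value = 0.872559; compare to alpha = 0.05. fail to reject H0.

U_X = 19.5, p = 0.872559, fail to reject H0 at alpha = 0.05.


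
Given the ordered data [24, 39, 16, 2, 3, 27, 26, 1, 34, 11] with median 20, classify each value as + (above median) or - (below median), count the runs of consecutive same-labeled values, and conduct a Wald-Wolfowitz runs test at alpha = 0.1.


Step 1: Compute median = 20; label A = above, B = below.
Labels in order: AABBBAABAB  (n_A = 5, n_B = 5)
Step 2: Count runs R = 6.
Step 3: Under H0 (random ordering), E[R] = 2*n_A*n_B/(n_A+n_B) + 1 = 2*5*5/10 + 1 = 6.0000.
        Var[R] = 2*n_A*n_B*(2*n_A*n_B - n_A - n_B) / ((n_A+n_B)^2 * (n_A+n_B-1)) = 2000/900 = 2.2222.
        SD[R] = 1.4907.
Step 4: R = E[R], so z = 0 with no continuity correction.
Step 5: Two-sided p-value via normal approximation = 2*(1 - Phi(|z|)) = 1.000000.
Step 6: alpha = 0.1. fail to reject H0.

R = 6, z = 0.0000, p = 1.000000, fail to reject H0.


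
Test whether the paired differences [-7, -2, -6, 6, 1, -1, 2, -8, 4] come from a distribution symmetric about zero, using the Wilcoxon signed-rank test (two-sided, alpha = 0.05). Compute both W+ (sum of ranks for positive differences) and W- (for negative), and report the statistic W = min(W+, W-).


Step 1: Drop any zero differences (none here) and take |d_i|.
|d| = [7, 2, 6, 6, 1, 1, 2, 8, 4]
Step 2: Midrank |d_i| (ties get averaged ranks).
ranks: |7|->8, |2|->3.5, |6|->6.5, |6|->6.5, |1|->1.5, |1|->1.5, |2|->3.5, |8|->9, |4|->5
Step 3: Attach original signs; sum ranks with positive sign and with negative sign.
W+ = 6.5 + 1.5 + 3.5 + 5 = 16.5
W- = 8 + 3.5 + 6.5 + 1.5 + 9 = 28.5
(Check: W+ + W- = 45 should equal n(n+1)/2 = 45.)
Step 4: Test statistic W = min(W+, W-) = 16.5.
Step 5: Ties in |d|, so use the tie-corrected normal approximation.
        E[W] = n(n+1)/4 = 9*10/4 = 22.5.
        Tie groups: |d|=1 (t=2), |d|=2 (t=2), |d|=6 (t=2); sum(t^3 - t) = 18.
        Var[W] = n(n+1)(2n+1)/24 - sum(t^3-t)/48 = 1710/24 - 18/48 = 70.875.
        z = (W - E[W]) / sqrt(Var[W]) = (16.5 - 22.5) / 8.4187 = -0.7127.
        Two-sided p = 2*Phi(z) = 0.476033.
Step 6: alpha = 0.05. fail to reject H0.

W+ = 16.5, W- = 28.5, W = min = 16.5, p = 0.476033, fail to reject H0.


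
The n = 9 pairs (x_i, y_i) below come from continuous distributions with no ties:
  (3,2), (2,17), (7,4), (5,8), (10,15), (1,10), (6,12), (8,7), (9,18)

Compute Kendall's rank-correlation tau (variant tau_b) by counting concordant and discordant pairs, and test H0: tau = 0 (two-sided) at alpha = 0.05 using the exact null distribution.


Step 1: Enumerate the 36 unordered pairs (i,j) with i<j and classify each by sign(x_j-x_i) * sign(y_j-y_i).
  (1,2):dx=-1,dy=+15->D; (1,3):dx=+4,dy=+2->C; (1,4):dx=+2,dy=+6->C; (1,5):dx=+7,dy=+13->C
  (1,6):dx=-2,dy=+8->D; (1,7):dx=+3,dy=+10->C; (1,8):dx=+5,dy=+5->C; (1,9):dx=+6,dy=+16->C
  (2,3):dx=+5,dy=-13->D; (2,4):dx=+3,dy=-9->D; (2,5):dx=+8,dy=-2->D; (2,6):dx=-1,dy=-7->C
  (2,7):dx=+4,dy=-5->D; (2,8):dx=+6,dy=-10->D; (2,9):dx=+7,dy=+1->C; (3,4):dx=-2,dy=+4->D
  (3,5):dx=+3,dy=+11->C; (3,6):dx=-6,dy=+6->D; (3,7):dx=-1,dy=+8->D; (3,8):dx=+1,dy=+3->C
  (3,9):dx=+2,dy=+14->C; (4,5):dx=+5,dy=+7->C; (4,6):dx=-4,dy=+2->D; (4,7):dx=+1,dy=+4->C
  (4,8):dx=+3,dy=-1->D; (4,9):dx=+4,dy=+10->C; (5,6):dx=-9,dy=-5->C; (5,7):dx=-4,dy=-3->C
  (5,8):dx=-2,dy=-8->C; (5,9):dx=-1,dy=+3->D; (6,7):dx=+5,dy=+2->C; (6,8):dx=+7,dy=-3->D
  (6,9):dx=+8,dy=+8->C; (7,8):dx=+2,dy=-5->D; (7,9):dx=+3,dy=+6->C; (8,9):dx=+1,dy=+11->C
Step 2: C = 21, D = 15, total pairs = 36.
Step 3: tau = (C - D)/(n(n-1)/2) = (21 - 15)/36 = 0.166667.
Step 4: Exact two-sided p-value (enumerate n! = 362880 permutations of y under H0): p = 0.612202.
Step 5: alpha = 0.05. fail to reject H0.

tau_b = 0.1667 (C=21, D=15), p = 0.612202, fail to reject H0.


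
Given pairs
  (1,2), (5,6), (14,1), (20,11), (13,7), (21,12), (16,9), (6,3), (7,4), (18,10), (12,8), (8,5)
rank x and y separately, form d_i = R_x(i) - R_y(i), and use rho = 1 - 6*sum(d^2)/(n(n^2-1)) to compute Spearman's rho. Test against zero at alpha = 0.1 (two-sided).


Step 1: Rank x and y separately (midranks; no ties here).
rank(x): 1->1, 5->2, 14->8, 20->11, 13->7, 21->12, 16->9, 6->3, 7->4, 18->10, 12->6, 8->5
rank(y): 2->2, 6->6, 1->1, 11->11, 7->7, 12->12, 9->9, 3->3, 4->4, 10->10, 8->8, 5->5
Step 2: d_i = R_x(i) - R_y(i); compute d_i^2.
  (1-2)^2=1, (2-6)^2=16, (8-1)^2=49, (11-11)^2=0, (7-7)^2=0, (12-12)^2=0, (9-9)^2=0, (3-3)^2=0, (4-4)^2=0, (10-10)^2=0, (6-8)^2=4, (5-5)^2=0
sum(d^2) = 70.
Step 3: rho = 1 - 6*70 / (12*(12^2 - 1)) = 1 - 420/1716 = 0.755245.
Step 4: Under H0, t = rho * sqrt((n-2)/(1-rho^2)) = 3.6438 ~ t(10).
Step 5: Two-sided p-value from the t-distribution with 10 df = 0.004508.
Step 6: alpha = 0.1. reject H0.

rho = 0.7552, p = 0.004508, reject H0 at alpha = 0.1.


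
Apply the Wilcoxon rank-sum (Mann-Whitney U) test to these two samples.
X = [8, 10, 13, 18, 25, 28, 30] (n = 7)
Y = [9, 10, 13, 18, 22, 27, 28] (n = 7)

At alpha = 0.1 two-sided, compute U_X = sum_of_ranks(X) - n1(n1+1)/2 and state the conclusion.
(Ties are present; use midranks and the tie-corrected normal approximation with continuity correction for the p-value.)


Step 1: Combine and sort all 14 observations; assign midranks.
sorted (value, group): (8,X), (9,Y), (10,X), (10,Y), (13,X), (13,Y), (18,X), (18,Y), (22,Y), (25,X), (27,Y), (28,X), (28,Y), (30,X)
ranks: 8->1, 9->2, 10->3.5, 10->3.5, 13->5.5, 13->5.5, 18->7.5, 18->7.5, 22->9, 25->10, 27->11, 28->12.5, 28->12.5, 30->14
Step 2: Rank sum for X: R1 = 1 + 3.5 + 5.5 + 7.5 + 10 + 12.5 + 14 = 54.
Step 3: U_X = R1 - n1(n1+1)/2 = 54 - 7*8/2 = 54 - 28 = 26.
       U_Y = n1*n2 - U_X = 49 - 26 = 23.
Step 4: Ties are present, so use the tie-corrected normal approximation (with continuity correction) for the p-value.
Step 5: p-value = 0.897879; compare to alpha = 0.1. fail to reject H0.

U_X = 26, p = 0.897879, fail to reject H0 at alpha = 0.1.
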